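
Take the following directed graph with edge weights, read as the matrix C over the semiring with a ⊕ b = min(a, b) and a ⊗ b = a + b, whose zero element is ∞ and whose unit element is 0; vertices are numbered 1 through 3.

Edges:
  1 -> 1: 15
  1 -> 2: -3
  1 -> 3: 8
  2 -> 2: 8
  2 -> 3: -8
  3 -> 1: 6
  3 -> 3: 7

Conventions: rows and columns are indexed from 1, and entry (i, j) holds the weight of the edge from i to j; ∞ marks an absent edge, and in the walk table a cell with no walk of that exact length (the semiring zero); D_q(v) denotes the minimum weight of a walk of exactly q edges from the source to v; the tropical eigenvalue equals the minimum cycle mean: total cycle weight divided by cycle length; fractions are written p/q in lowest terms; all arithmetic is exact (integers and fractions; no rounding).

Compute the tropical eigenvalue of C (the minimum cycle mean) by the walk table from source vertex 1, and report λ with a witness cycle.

q=0: [0, ∞, ∞]
q=1: [15, -3, 8]
q=2: [14, 5, -11]
q=3: [-5, 11, -4]
Optimal cycle mean attained by: cycle 1->2->3->1, total (-3) + (-8) + 6, length 3.
Answer: λ = -5/3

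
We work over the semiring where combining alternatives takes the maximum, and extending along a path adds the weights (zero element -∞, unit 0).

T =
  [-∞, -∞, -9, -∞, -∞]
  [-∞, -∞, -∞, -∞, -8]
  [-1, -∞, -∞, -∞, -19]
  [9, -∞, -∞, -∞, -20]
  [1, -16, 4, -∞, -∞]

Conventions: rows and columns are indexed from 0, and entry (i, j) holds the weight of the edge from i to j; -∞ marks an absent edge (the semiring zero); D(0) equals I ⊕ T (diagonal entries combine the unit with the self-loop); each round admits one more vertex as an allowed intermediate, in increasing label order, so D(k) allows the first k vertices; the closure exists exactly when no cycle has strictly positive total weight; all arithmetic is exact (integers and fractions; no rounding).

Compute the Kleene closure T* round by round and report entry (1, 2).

D(0):
  [0, -∞, -9, -∞, -∞]
  [-∞, 0, -∞, -∞, -8]
  [-1, -∞, 0, -∞, -19]
  [9, -∞, -∞, 0, -20]
  [1, -16, 4, -∞, 0]
D(1):
  [0, -∞, -9, -∞, -∞]
  [-∞, 0, -∞, -∞, -8]
  [-1, -∞, 0, -∞, -19]
  [9, -∞, 0, 0, -20]
  [1, -16, 4, -∞, 0]
D(2):
  [0, -∞, -9, -∞, -∞]
  [-∞, 0, -∞, -∞, -8]
  [-1, -∞, 0, -∞, -19]
  [9, -∞, 0, 0, -20]
  [1, -16, 4, -∞, 0]
D(3):
  [0, -∞, -9, -∞, -28]
  [-∞, 0, -∞, -∞, -8]
  [-1, -∞, 0, -∞, -19]
  [9, -∞, 0, 0, -19]
  [3, -16, 4, -∞, 0]
D(4):
  [0, -∞, -9, -∞, -28]
  [-∞, 0, -∞, -∞, -8]
  [-1, -∞, 0, -∞, -19]
  [9, -∞, 0, 0, -19]
  [3, -16, 4, -∞, 0]
D(5):
  [0, -44, -9, -∞, -28]
  [-5, 0, -4, -∞, -8]
  [-1, -35, 0, -∞, -19]
  [9, -35, 0, 0, -19]
  [3, -16, 4, -∞, 0]
Answer: T*[1][2] = -4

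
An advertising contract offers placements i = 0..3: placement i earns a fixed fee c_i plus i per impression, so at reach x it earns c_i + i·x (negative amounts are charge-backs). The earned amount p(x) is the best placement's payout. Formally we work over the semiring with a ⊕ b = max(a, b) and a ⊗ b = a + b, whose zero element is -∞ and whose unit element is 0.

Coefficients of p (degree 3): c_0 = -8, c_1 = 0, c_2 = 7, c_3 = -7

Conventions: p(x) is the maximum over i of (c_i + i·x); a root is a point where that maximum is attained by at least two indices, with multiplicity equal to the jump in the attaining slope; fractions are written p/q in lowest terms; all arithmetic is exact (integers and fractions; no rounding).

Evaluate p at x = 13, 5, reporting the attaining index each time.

p(13) = max(-8+0·13=-8, 0+1·13=13, 7+2·13=33, -7+3·13=32) = 33 (attained by i=2)
p(5) = max(-8+0·5=-8, 0+1·5=5, 7+2·5=17, -7+3·5=8) = 17 (attained by i=2)
Answer: p(13) = 33; p(5) = 17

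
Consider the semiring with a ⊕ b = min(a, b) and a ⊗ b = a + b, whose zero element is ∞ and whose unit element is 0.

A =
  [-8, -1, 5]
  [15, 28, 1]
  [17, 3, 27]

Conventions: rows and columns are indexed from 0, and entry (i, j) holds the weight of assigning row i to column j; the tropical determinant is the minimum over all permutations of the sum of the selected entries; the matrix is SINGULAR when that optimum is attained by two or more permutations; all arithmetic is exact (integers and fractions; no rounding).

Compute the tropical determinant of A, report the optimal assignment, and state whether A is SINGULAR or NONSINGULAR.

σ = (0, 1, 2): (-8) + 28 + 27 = 47
σ = (0, 2, 1): (-8) + 1 + 3 = -4
σ = (1, 0, 2): (-1) + 15 + 27 = 41
σ = (1, 2, 0): (-1) + 1 + 17 = 17
σ = (2, 0, 1): 5 + 15 + 3 = 23
σ = (2, 1, 0): 5 + 28 + 17 = 50
Optimal value attained by: σ = (0, 2, 1).
Answer: det⊕(A) = -4; verdict: NONSINGULAR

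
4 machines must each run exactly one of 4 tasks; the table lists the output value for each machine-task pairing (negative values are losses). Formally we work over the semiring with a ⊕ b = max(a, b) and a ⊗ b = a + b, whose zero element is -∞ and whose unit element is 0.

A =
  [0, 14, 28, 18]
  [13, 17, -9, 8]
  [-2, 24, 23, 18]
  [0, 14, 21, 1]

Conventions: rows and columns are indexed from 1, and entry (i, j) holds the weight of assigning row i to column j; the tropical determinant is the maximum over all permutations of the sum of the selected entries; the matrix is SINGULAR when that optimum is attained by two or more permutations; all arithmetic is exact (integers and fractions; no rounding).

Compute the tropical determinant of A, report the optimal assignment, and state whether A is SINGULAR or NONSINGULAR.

σ = (1, 2, 3, 4): 0 + 17 + 23 + 1 = 41
σ = (1, 2, 4, 3): 0 + 17 + 18 + 21 = 56
σ = (1, 3, 2, 4): 0 + (-9) + 24 + 1 = 16
σ = (1, 3, 4, 2): 0 + (-9) + 18 + 14 = 23
σ = (1, 4, 2, 3): 0 + 8 + 24 + 21 = 53
σ = (1, 4, 3, 2): 0 + 8 + 23 + 14 = 45
σ = (2, 1, 3, 4): 14 + 13 + 23 + 1 = 51
σ = (2, 1, 4, 3): 14 + 13 + 18 + 21 = 66
σ = (2, 3, 1, 4): 14 + (-9) + (-2) + 1 = 4
σ = (2, 3, 4, 1): 14 + (-9) + 18 + 0 = 23
σ = (2, 4, 1, 3): 14 + 8 + (-2) + 21 = 41
σ = (2, 4, 3, 1): 14 + 8 + 23 + 0 = 45
σ = (3, 1, 2, 4): 28 + 13 + 24 + 1 = 66
σ = (3, 1, 4, 2): 28 + 13 + 18 + 14 = 73
σ = (3, 2, 1, 4): 28 + 17 + (-2) + 1 = 44
σ = (3, 2, 4, 1): 28 + 17 + 18 + 0 = 63
σ = (3, 4, 1, 2): 28 + 8 + (-2) + 14 = 48
σ = (3, 4, 2, 1): 28 + 8 + 24 + 0 = 60
σ = (4, 1, 2, 3): 18 + 13 + 24 + 21 = 76
σ = (4, 1, 3, 2): 18 + 13 + 23 + 14 = 68
σ = (4, 2, 1, 3): 18 + 17 + (-2) + 21 = 54
σ = (4, 2, 3, 1): 18 + 17 + 23 + 0 = 58
σ = (4, 3, 1, 2): 18 + (-9) + (-2) + 14 = 21
σ = (4, 3, 2, 1): 18 + (-9) + 24 + 0 = 33
Optimal value attained by: σ = (4, 1, 2, 3).
Answer: det⊕(A) = 76; verdict: NONSINGULAR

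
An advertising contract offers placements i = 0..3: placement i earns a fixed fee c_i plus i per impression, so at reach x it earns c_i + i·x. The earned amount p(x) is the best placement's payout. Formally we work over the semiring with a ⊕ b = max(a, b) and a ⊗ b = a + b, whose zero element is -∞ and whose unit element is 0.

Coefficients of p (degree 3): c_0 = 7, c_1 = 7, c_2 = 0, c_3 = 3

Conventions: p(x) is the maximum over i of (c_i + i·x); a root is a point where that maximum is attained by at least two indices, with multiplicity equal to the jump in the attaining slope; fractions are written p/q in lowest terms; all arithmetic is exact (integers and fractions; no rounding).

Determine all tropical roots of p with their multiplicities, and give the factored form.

hull edge (i=0, c=7) to (i=1, c=7): slope 0, span 1
hull edge (i=1, c=7) to (i=3, c=3): slope -2, span 2
Factored form: p(x) = 3 ⊗ (x ⊕ 0) ⊗ (x ⊕ 2) ⊗ (x ⊕ 2)
Answer: roots = 0 (mult 1), 2 (mult 2)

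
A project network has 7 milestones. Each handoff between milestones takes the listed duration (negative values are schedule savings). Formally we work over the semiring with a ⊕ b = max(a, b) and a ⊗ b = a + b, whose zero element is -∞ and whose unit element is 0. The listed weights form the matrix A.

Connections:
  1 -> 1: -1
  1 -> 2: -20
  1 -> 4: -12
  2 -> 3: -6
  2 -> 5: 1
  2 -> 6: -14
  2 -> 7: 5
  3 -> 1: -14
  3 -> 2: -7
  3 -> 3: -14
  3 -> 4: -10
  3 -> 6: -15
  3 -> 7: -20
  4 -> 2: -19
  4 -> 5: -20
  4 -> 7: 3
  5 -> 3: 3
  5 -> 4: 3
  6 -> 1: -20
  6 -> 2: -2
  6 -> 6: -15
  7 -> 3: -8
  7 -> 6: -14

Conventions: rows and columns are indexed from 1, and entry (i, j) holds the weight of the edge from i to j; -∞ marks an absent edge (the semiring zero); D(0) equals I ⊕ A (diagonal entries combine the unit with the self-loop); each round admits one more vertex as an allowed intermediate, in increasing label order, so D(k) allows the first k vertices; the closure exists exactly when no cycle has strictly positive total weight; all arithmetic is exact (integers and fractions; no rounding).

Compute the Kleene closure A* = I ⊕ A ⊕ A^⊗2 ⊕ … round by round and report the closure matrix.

D(0):
  [0, -20, -∞, -12, -∞, -∞, -∞]
  [-∞, 0, -6, -∞, 1, -14, 5]
  [-14, -7, 0, -10, -∞, -15, -20]
  [-∞, -19, -∞, 0, -20, -∞, 3]
  [-∞, -∞, 3, 3, 0, -∞, -∞]
  [-20, -2, -∞, -∞, -∞, 0, -∞]
  [-∞, -∞, -8, -∞, -∞, -14, 0]
D(1):
  [0, -20, -∞, -12, -∞, -∞, -∞]
  [-∞, 0, -6, -∞, 1, -14, 5]
  [-14, -7, 0, -10, -∞, -15, -20]
  [-∞, -19, -∞, 0, -20, -∞, 3]
  [-∞, -∞, 3, 3, 0, -∞, -∞]
  [-20, -2, -∞, -32, -∞, 0, -∞]
  [-∞, -∞, -8, -∞, -∞, -14, 0]
D(2):
  [0, -20, -26, -12, -19, -34, -15]
  [-∞, 0, -6, -∞, 1, -14, 5]
  [-14, -7, 0, -10, -6, -15, -2]
  [-∞, -19, -25, 0, -18, -33, 3]
  [-∞, -∞, 3, 3, 0, -∞, -∞]
  [-20, -2, -8, -32, -1, 0, 3]
  [-∞, -∞, -8, -∞, -∞, -14, 0]
D(3):
  [0, -20, -26, -12, -19, -34, -15]
  [-20, 0, -6, -16, 1, -14, 5]
  [-14, -7, 0, -10, -6, -15, -2]
  [-39, -19, -25, 0, -18, -33, 3]
  [-11, -4, 3, 3, 0, -12, 1]
  [-20, -2, -8, -18, -1, 0, 3]
  [-22, -15, -8, -18, -14, -14, 0]
D(4):
  [0, -20, -26, -12, -19, -34, -9]
  [-20, 0, -6, -16, 1, -14, 5]
  [-14, -7, 0, -10, -6, -15, -2]
  [-39, -19, -25, 0, -18, -33, 3]
  [-11, -4, 3, 3, 0, -12, 6]
  [-20, -2, -8, -18, -1, 0, 3]
  [-22, -15, -8, -18, -14, -14, 0]
D(5):
  [0, -20, -16, -12, -19, -31, -9]
  [-10, 0, 4, 4, 1, -11, 7]
  [-14, -7, 0, -3, -6, -15, 0]
  [-29, -19, -15, 0, -18, -30, 3]
  [-11, -4, 3, 3, 0, -12, 6]
  [-12, -2, 2, 2, -1, 0, 5]
  [-22, -15, -8, -11, -14, -14, 0]
D(6):
  [0, -20, -16, -12, -19, -31, -9]
  [-10, 0, 4, 4, 1, -11, 7]
  [-14, -7, 0, -3, -6, -15, 0]
  [-29, -19, -15, 0, -18, -30, 3]
  [-11, -4, 3, 3, 0, -12, 6]
  [-12, -2, 2, 2, -1, 0, 5]
  [-22, -15, -8, -11, -14, -14, 0]
D(7):
  [0, -20, -16, -12, -19, -23, -9]
  [-10, 0, 4, 4, 1, -7, 7]
  [-14, -7, 0, -3, -6, -14, 0]
  [-19, -12, -5, 0, -11, -11, 3]
  [-11, -4, 3, 3, 0, -8, 6]
  [-12, -2, 2, 2, -1, 0, 5]
  [-22, -15, -8, -11, -14, -14, 0]
Answer: A* = [[0, -20, -16, -12, -19, -23, -9], [-10, 0, 4, 4, 1, -7, 7], [-14, -7, 0, -3, -6, -14, 0], [-19, -12, -5, 0, -11, -11, 3], [-11, -4, 3, 3, 0, -8, 6], [-12, -2, 2, 2, -1, 0, 5], [-22, -15, -8, -11, -14, -14, 0]]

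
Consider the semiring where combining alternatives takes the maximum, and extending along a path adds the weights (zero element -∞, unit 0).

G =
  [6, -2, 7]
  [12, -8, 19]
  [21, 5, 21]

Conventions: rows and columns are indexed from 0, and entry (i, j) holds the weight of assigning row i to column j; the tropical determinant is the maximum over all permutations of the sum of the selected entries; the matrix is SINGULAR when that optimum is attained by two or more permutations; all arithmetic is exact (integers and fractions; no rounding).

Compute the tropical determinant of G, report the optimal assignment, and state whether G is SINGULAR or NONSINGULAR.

σ = (0, 1, 2): 6 + (-8) + 21 = 19
σ = (0, 2, 1): 6 + 19 + 5 = 30
σ = (1, 0, 2): (-2) + 12 + 21 = 31
σ = (1, 2, 0): (-2) + 19 + 21 = 38
σ = (2, 0, 1): 7 + 12 + 5 = 24
σ = (2, 1, 0): 7 + (-8) + 21 = 20
Optimal value attained by: σ = (1, 2, 0).
Answer: det⊕(G) = 38; verdict: NONSINGULAR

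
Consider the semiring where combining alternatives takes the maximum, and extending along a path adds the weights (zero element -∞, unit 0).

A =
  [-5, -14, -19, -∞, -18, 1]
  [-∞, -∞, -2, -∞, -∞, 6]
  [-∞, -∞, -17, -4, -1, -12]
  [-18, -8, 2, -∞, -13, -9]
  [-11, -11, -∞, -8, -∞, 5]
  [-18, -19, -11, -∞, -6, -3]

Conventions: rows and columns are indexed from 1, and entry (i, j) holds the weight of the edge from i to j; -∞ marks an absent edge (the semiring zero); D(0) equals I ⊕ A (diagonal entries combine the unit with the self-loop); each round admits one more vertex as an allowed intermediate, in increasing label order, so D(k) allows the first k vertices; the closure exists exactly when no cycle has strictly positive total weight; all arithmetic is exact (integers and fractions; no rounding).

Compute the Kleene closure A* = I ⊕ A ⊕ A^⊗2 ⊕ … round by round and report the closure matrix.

D(0):
  [0, -14, -19, -∞, -18, 1]
  [-∞, 0, -2, -∞, -∞, 6]
  [-∞, -∞, 0, -4, -1, -12]
  [-18, -8, 2, 0, -13, -9]
  [-11, -11, -∞, -8, 0, 5]
  [-18, -19, -11, -∞, -6, 0]
D(1):
  [0, -14, -19, -∞, -18, 1]
  [-∞, 0, -2, -∞, -∞, 6]
  [-∞, -∞, 0, -4, -1, -12]
  [-18, -8, 2, 0, -13, -9]
  [-11, -11, -30, -8, 0, 5]
  [-18, -19, -11, -∞, -6, 0]
D(2):
  [0, -14, -16, -∞, -18, 1]
  [-∞, 0, -2, -∞, -∞, 6]
  [-∞, -∞, 0, -4, -1, -12]
  [-18, -8, 2, 0, -13, -2]
  [-11, -11, -13, -8, 0, 5]
  [-18, -19, -11, -∞, -6, 0]
D(3):
  [0, -14, -16, -20, -17, 1]
  [-∞, 0, -2, -6, -3, 6]
  [-∞, -∞, 0, -4, -1, -12]
  [-18, -8, 2, 0, 1, -2]
  [-11, -11, -13, -8, 0, 5]
  [-18, -19, -11, -15, -6, 0]
D(4):
  [0, -14, -16, -20, -17, 1]
  [-24, 0, -2, -6, -3, 6]
  [-22, -12, 0, -4, -1, -6]
  [-18, -8, 2, 0, 1, -2]
  [-11, -11, -6, -8, 0, 5]
  [-18, -19, -11, -15, -6, 0]
D(5):
  [0, -14, -16, -20, -17, 1]
  [-14, 0, -2, -6, -3, 6]
  [-12, -12, 0, -4, -1, 4]
  [-10, -8, 2, 0, 1, 6]
  [-11, -11, -6, -8, 0, 5]
  [-17, -17, -11, -14, -6, 0]
D(6):
  [0, -14, -10, -13, -5, 1]
  [-11, 0, -2, -6, 0, 6]
  [-12, -12, 0, -4, -1, 4]
  [-10, -8, 2, 0, 1, 6]
  [-11, -11, -6, -8, 0, 5]
  [-17, -17, -11, -14, -6, 0]
Answer: A* = [[0, -14, -10, -13, -5, 1], [-11, 0, -2, -6, 0, 6], [-12, -12, 0, -4, -1, 4], [-10, -8, 2, 0, 1, 6], [-11, -11, -6, -8, 0, 5], [-17, -17, -11, -14, -6, 0]]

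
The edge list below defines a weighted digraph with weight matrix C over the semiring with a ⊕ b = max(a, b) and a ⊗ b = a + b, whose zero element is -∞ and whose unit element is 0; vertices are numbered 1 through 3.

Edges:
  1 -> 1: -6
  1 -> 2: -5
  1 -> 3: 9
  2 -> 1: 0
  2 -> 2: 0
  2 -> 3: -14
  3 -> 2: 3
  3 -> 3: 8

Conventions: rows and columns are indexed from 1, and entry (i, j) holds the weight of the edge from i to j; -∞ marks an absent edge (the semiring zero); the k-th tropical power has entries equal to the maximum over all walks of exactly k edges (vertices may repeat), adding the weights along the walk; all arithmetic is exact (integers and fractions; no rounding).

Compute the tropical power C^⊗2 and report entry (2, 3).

C^⊗2:
  [-5, 12, 17]
  [0, 0, 9]
  [3, 11, 16]
Key observation: the optimum is the walk 2->1->3, with weight 0 + 9 = 9.
Optimal value attained by: walk 2->1->3.
Answer: (C^⊗2)[2][3] = 9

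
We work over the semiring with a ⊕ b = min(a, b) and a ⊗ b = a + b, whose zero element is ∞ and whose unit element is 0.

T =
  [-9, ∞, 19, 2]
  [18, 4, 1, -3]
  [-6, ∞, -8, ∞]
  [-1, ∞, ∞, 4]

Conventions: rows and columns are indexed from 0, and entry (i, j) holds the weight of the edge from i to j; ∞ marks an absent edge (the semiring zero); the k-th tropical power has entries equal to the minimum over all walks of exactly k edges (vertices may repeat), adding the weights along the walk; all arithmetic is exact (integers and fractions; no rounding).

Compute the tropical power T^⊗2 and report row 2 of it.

T^⊗2:
  [-18, ∞, 10, -7]
  [-5, 8, -7, 1]
  [-15, ∞, -16, -4]
  [-10, ∞, 18, 1]
Answer: row 2 of T^⊗2 = [-15, ∞, -16, -4]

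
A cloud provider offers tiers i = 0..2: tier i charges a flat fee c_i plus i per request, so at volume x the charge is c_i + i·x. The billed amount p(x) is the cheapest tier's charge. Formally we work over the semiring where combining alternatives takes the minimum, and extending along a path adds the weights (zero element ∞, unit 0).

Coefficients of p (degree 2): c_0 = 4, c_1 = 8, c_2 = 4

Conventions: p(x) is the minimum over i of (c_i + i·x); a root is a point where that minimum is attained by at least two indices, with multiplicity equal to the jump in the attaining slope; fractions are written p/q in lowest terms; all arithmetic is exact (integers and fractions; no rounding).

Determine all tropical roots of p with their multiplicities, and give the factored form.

hull edge (i=0, c=4) to (i=2, c=4): slope 0, span 2
Factored form: p(x) = 4 ⊗ (x ⊕ 0) ⊗ (x ⊕ 0)
Answer: roots = 0 (mult 2)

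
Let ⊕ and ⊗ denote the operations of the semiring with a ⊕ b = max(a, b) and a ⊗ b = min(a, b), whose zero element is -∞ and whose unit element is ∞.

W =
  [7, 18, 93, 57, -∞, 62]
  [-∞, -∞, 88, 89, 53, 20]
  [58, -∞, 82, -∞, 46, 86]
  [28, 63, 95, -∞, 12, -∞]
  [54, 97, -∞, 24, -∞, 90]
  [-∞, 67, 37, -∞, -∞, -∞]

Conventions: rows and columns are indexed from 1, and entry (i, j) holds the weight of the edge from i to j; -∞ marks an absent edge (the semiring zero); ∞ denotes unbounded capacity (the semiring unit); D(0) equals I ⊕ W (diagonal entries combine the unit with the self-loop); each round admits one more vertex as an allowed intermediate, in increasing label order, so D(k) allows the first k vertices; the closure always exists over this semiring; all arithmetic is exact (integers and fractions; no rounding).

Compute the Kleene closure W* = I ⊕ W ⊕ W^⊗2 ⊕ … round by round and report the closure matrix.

D(0):
  [∞, 18, 93, 57, -∞, 62]
  [-∞, ∞, 88, 89, 53, 20]
  [58, -∞, ∞, -∞, 46, 86]
  [28, 63, 95, ∞, 12, -∞]
  [54, 97, -∞, 24, ∞, 90]
  [-∞, 67, 37, -∞, -∞, ∞]
D(1):
  [∞, 18, 93, 57, -∞, 62]
  [-∞, ∞, 88, 89, 53, 20]
  [58, 18, ∞, 57, 46, 86]
  [28, 63, 95, ∞, 12, 28]
  [54, 97, 54, 54, ∞, 90]
  [-∞, 67, 37, -∞, -∞, ∞]
D(2):
  [∞, 18, 93, 57, 18, 62]
  [-∞, ∞, 88, 89, 53, 20]
  [58, 18, ∞, 57, 46, 86]
  [28, 63, 95, ∞, 53, 28]
  [54, 97, 88, 89, ∞, 90]
  [-∞, 67, 67, 67, 53, ∞]
D(3):
  [∞, 18, 93, 57, 46, 86]
  [58, ∞, 88, 89, 53, 86]
  [58, 18, ∞, 57, 46, 86]
  [58, 63, 95, ∞, 53, 86]
  [58, 97, 88, 89, ∞, 90]
  [58, 67, 67, 67, 53, ∞]
D(4):
  [∞, 57, 93, 57, 53, 86]
  [58, ∞, 89, 89, 53, 86]
  [58, 57, ∞, 57, 53, 86]
  [58, 63, 95, ∞, 53, 86]
  [58, 97, 89, 89, ∞, 90]
  [58, 67, 67, 67, 53, ∞]
D(5):
  [∞, 57, 93, 57, 53, 86]
  [58, ∞, 89, 89, 53, 86]
  [58, 57, ∞, 57, 53, 86]
  [58, 63, 95, ∞, 53, 86]
  [58, 97, 89, 89, ∞, 90]
  [58, 67, 67, 67, 53, ∞]
D(6):
  [∞, 67, 93, 67, 53, 86]
  [58, ∞, 89, 89, 53, 86]
  [58, 67, ∞, 67, 53, 86]
  [58, 67, 95, ∞, 53, 86]
  [58, 97, 89, 89, ∞, 90]
  [58, 67, 67, 67, 53, ∞]
Answer: W* = [[∞, 67, 93, 67, 53, 86], [58, ∞, 89, 89, 53, 86], [58, 67, ∞, 67, 53, 86], [58, 67, 95, ∞, 53, 86], [58, 97, 89, 89, ∞, 90], [58, 67, 67, 67, 53, ∞]]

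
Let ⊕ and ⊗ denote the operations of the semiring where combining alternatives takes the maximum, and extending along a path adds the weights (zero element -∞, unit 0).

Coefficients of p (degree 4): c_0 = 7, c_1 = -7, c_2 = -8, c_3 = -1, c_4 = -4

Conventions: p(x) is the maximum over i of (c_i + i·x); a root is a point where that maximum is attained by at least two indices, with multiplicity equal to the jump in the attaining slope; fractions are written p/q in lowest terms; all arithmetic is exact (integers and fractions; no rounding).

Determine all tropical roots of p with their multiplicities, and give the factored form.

hull edge (i=0, c=7) to (i=3, c=-1): slope -8/3, span 3
hull edge (i=3, c=-1) to (i=4, c=-4): slope -3, span 1
Factored form: p(x) = -4 ⊗ (x ⊕ 8/3) ⊗ (x ⊕ 8/3) ⊗ (x ⊕ 8/3) ⊗ (x ⊕ 3)
Answer: roots = 8/3 (mult 3), 3 (mult 1)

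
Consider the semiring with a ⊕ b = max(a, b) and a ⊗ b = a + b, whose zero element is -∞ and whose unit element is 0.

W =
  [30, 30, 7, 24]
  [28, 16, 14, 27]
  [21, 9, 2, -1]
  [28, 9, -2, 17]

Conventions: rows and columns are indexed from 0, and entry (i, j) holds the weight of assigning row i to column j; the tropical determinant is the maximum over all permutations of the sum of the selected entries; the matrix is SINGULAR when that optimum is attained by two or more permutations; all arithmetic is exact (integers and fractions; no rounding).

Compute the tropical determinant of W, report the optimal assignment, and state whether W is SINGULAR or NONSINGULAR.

σ = (0, 1, 2, 3): 30 + 16 + 2 + 17 = 65
σ = (0, 1, 3, 2): 30 + 16 + (-1) + (-2) = 43
σ = (0, 2, 1, 3): 30 + 14 + 9 + 17 = 70
σ = (0, 2, 3, 1): 30 + 14 + (-1) + 9 = 52
σ = (0, 3, 1, 2): 30 + 27 + 9 + (-2) = 64
σ = (0, 3, 2, 1): 30 + 27 + 2 + 9 = 68
σ = (1, 0, 2, 3): 30 + 28 + 2 + 17 = 77
σ = (1, 0, 3, 2): 30 + 28 + (-1) + (-2) = 55
σ = (1, 2, 0, 3): 30 + 14 + 21 + 17 = 82
σ = (1, 2, 3, 0): 30 + 14 + (-1) + 28 = 71
σ = (1, 3, 0, 2): 30 + 27 + 21 + (-2) = 76
σ = (1, 3, 2, 0): 30 + 27 + 2 + 28 = 87
σ = (2, 0, 1, 3): 7 + 28 + 9 + 17 = 61
σ = (2, 0, 3, 1): 7 + 28 + (-1) + 9 = 43
σ = (2, 1, 0, 3): 7 + 16 + 21 + 17 = 61
σ = (2, 1, 3, 0): 7 + 16 + (-1) + 28 = 50
σ = (2, 3, 0, 1): 7 + 27 + 21 + 9 = 64
σ = (2, 3, 1, 0): 7 + 27 + 9 + 28 = 71
σ = (3, 0, 1, 2): 24 + 28 + 9 + (-2) = 59
σ = (3, 0, 2, 1): 24 + 28 + 2 + 9 = 63
σ = (3, 1, 0, 2): 24 + 16 + 21 + (-2) = 59
σ = (3, 1, 2, 0): 24 + 16 + 2 + 28 = 70
σ = (3, 2, 0, 1): 24 + 14 + 21 + 9 = 68
σ = (3, 2, 1, 0): 24 + 14 + 9 + 28 = 75
Optimal value attained by: σ = (1, 3, 2, 0).
Answer: det⊕(W) = 87; verdict: NONSINGULAR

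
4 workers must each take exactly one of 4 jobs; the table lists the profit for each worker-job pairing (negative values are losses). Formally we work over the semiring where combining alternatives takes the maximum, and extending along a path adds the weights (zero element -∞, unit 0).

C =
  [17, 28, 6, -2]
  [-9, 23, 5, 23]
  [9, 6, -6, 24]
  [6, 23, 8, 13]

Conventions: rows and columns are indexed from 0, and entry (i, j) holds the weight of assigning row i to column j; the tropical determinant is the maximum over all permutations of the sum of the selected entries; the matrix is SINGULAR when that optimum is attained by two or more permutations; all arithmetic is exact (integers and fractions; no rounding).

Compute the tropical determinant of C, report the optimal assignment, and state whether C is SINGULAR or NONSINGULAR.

σ = (0, 1, 2, 3): 17 + 23 + (-6) + 13 = 47
σ = (0, 1, 3, 2): 17 + 23 + 24 + 8 = 72
σ = (0, 2, 1, 3): 17 + 5 + 6 + 13 = 41
σ = (0, 2, 3, 1): 17 + 5 + 24 + 23 = 69
σ = (0, 3, 1, 2): 17 + 23 + 6 + 8 = 54
σ = (0, 3, 2, 1): 17 + 23 + (-6) + 23 = 57
σ = (1, 0, 2, 3): 28 + (-9) + (-6) + 13 = 26
σ = (1, 0, 3, 2): 28 + (-9) + 24 + 8 = 51
σ = (1, 2, 0, 3): 28 + 5 + 9 + 13 = 55
σ = (1, 2, 3, 0): 28 + 5 + 24 + 6 = 63
σ = (1, 3, 0, 2): 28 + 23 + 9 + 8 = 68
σ = (1, 3, 2, 0): 28 + 23 + (-6) + 6 = 51
σ = (2, 0, 1, 3): 6 + (-9) + 6 + 13 = 16
σ = (2, 0, 3, 1): 6 + (-9) + 24 + 23 = 44
σ = (2, 1, 0, 3): 6 + 23 + 9 + 13 = 51
σ = (2, 1, 3, 0): 6 + 23 + 24 + 6 = 59
σ = (2, 3, 0, 1): 6 + 23 + 9 + 23 = 61
σ = (2, 3, 1, 0): 6 + 23 + 6 + 6 = 41
σ = (3, 0, 1, 2): (-2) + (-9) + 6 + 8 = 3
σ = (3, 0, 2, 1): (-2) + (-9) + (-6) + 23 = 6
σ = (3, 1, 0, 2): (-2) + 23 + 9 + 8 = 38
σ = (3, 1, 2, 0): (-2) + 23 + (-6) + 6 = 21
σ = (3, 2, 0, 1): (-2) + 5 + 9 + 23 = 35
σ = (3, 2, 1, 0): (-2) + 5 + 6 + 6 = 15
Optimal value attained by: σ = (0, 1, 3, 2).
Answer: det⊕(C) = 72; verdict: NONSINGULAR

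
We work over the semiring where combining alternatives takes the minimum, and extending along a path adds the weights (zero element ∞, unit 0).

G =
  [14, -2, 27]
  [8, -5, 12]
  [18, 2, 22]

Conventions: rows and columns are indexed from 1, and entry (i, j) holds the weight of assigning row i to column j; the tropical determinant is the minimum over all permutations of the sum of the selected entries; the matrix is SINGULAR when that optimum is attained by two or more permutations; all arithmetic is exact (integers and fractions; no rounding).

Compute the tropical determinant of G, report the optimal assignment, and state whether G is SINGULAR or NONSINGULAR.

σ = (1, 2, 3): 14 + (-5) + 22 = 31
σ = (1, 3, 2): 14 + 12 + 2 = 28
σ = (2, 1, 3): (-2) + 8 + 22 = 28
σ = (2, 3, 1): (-2) + 12 + 18 = 28
σ = (3, 1, 2): 27 + 8 + 2 = 37
σ = (3, 2, 1): 27 + (-5) + 18 = 40
Optimal value attained by: σ = (1, 3, 2).
Answer: det⊕(G) = 28; verdict: SINGULAR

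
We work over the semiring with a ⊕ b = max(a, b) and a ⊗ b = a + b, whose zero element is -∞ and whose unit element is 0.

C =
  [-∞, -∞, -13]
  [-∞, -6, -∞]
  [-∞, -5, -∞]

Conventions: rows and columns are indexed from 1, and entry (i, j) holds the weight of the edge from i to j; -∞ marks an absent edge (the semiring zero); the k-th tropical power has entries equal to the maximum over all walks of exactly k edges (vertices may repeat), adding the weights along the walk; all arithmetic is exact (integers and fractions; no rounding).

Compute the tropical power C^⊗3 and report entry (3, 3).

C^⊗2:
  [-∞, -18, -∞]
  [-∞, -12, -∞]
  [-∞, -11, -∞]
C^⊗3:
  [-∞, -24, -∞]
  [-∞, -18, -∞]
  [-∞, -17, -∞]
Key observation: no walk of exactly 3 edges connects these vertices, so the entry is the semiring zero.
Answer: (C^⊗3)[3][3] = -∞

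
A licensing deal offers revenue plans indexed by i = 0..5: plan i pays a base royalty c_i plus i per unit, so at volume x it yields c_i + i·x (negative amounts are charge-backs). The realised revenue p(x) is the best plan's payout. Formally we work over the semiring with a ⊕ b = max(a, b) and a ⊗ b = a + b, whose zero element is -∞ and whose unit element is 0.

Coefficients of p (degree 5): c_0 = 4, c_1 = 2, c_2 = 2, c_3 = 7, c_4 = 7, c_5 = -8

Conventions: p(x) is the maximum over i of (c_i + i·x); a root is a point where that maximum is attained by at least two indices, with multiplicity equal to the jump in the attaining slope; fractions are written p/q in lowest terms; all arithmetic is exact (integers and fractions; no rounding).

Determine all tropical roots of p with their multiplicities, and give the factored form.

hull edge (i=0, c=4) to (i=3, c=7): slope 1, span 3
hull edge (i=3, c=7) to (i=4, c=7): slope 0, span 1
hull edge (i=4, c=7) to (i=5, c=-8): slope -15, span 1
Factored form: p(x) = -8 ⊗ (x ⊕ (-1)) ⊗ (x ⊕ (-1)) ⊗ (x ⊕ (-1)) ⊗ (x ⊕ 0) ⊗ (x ⊕ 15)
Answer: roots = -1 (mult 3), 0 (mult 1), 15 (mult 1)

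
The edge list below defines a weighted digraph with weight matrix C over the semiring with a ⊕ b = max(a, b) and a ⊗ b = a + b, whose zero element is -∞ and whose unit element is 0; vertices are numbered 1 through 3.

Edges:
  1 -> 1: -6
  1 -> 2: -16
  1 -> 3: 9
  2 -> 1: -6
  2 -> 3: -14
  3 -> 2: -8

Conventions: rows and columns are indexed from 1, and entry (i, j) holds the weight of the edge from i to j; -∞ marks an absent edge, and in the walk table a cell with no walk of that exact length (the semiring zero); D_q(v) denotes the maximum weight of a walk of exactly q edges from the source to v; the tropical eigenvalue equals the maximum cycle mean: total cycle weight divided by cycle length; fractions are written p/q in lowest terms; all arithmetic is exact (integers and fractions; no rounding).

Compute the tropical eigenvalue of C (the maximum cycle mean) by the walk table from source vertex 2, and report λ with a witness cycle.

q=0: [-∞, 0, -∞]
q=1: [-6, -∞, -14]
q=2: [-12, -22, 3]
q=3: [-18, -5, -3]
Optimal cycle mean attained by: cycle 1->3->2->1, total 9 + (-8) + (-6), length 3.
Answer: λ = -5/3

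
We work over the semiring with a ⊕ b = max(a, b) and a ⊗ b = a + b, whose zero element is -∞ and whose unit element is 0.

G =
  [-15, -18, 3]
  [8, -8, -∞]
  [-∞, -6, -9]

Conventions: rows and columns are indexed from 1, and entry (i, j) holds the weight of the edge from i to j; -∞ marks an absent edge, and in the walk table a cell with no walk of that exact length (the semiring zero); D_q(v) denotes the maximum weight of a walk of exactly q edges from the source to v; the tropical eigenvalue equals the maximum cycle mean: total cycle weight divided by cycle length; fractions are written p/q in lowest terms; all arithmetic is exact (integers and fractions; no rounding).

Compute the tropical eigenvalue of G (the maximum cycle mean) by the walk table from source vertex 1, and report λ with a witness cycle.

q=0: [0, -∞, -∞]
q=1: [-15, -18, 3]
q=2: [-10, -3, -6]
q=3: [5, -11, -7]
Optimal cycle mean attained by: cycle 1->3->2->1, total 3 + (-6) + 8, length 3.
Answer: λ = 5/3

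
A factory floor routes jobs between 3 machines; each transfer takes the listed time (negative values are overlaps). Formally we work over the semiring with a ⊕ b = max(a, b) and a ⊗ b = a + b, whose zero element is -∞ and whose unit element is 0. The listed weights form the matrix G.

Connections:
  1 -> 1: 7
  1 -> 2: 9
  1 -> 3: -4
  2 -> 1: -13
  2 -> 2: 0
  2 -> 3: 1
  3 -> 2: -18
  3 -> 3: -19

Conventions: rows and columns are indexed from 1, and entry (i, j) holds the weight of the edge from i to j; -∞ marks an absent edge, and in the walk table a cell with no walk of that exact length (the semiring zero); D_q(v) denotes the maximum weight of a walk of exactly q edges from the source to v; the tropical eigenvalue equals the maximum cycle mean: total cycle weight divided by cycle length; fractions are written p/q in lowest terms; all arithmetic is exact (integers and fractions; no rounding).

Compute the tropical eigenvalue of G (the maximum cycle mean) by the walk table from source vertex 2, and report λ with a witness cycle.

q=0: [-∞, 0, -∞]
q=1: [-13, 0, 1]
q=2: [-6, 0, 1]
q=3: [1, 3, 1]
Optimal cycle mean attained by: cycle 1->1, total 7, length 1.
Answer: λ = 7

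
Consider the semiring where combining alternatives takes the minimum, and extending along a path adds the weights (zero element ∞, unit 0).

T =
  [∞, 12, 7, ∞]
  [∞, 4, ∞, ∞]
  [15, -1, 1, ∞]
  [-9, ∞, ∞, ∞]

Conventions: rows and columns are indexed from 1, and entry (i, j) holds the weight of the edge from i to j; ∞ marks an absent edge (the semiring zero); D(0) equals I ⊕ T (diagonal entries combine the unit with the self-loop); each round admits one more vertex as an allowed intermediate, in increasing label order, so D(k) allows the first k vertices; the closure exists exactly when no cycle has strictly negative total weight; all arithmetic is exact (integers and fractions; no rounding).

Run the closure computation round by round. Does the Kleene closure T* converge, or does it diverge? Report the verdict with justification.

D(0):
  [0, 12, 7, ∞]
  [∞, 0, ∞, ∞]
  [15, -1, 0, ∞]
  [-9, ∞, ∞, 0]
D(1):
  [0, 12, 7, ∞]
  [∞, 0, ∞, ∞]
  [15, -1, 0, ∞]
  [-9, 3, -2, 0]
D(2):
  [0, 12, 7, ∞]
  [∞, 0, ∞, ∞]
  [15, -1, 0, ∞]
  [-9, 3, -2, 0]
D(3):
  [0, 6, 7, ∞]
  [∞, 0, ∞, ∞]
  [15, -1, 0, ∞]
  [-9, -3, -2, 0]
D(4):
  [0, 6, 7, ∞]
  [∞, 0, ∞, ∞]
  [15, -1, 0, ∞]
  [-9, -3, -2, 0]
Key observation: every diagonal entry stays at the unit through all rounds, so no improving cycle exists.
Answer: CONVERGES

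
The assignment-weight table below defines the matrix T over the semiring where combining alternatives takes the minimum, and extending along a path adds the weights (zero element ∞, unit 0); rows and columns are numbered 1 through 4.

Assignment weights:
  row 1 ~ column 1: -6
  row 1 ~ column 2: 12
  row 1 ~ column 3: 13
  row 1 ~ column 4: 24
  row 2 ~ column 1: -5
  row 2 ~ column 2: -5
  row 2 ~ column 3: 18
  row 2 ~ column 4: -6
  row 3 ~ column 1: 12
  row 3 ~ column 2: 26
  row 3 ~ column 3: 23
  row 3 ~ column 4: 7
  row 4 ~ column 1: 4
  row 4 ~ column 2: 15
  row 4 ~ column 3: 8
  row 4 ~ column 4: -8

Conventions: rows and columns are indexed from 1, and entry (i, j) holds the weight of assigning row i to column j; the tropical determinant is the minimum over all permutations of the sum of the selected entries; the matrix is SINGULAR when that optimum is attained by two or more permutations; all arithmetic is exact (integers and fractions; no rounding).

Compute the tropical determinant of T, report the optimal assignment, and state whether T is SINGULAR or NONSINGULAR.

σ = (1, 2, 3, 4): (-6) + (-5) + 23 + (-8) = 4
σ = (1, 2, 4, 3): (-6) + (-5) + 7 + 8 = 4
σ = (1, 3, 2, 4): (-6) + 18 + 26 + (-8) = 30
σ = (1, 3, 4, 2): (-6) + 18 + 7 + 15 = 34
σ = (1, 4, 2, 3): (-6) + (-6) + 26 + 8 = 22
σ = (1, 4, 3, 2): (-6) + (-6) + 23 + 15 = 26
σ = (2, 1, 3, 4): 12 + (-5) + 23 + (-8) = 22
σ = (2, 1, 4, 3): 12 + (-5) + 7 + 8 = 22
σ = (2, 3, 1, 4): 12 + 18 + 12 + (-8) = 34
σ = (2, 3, 4, 1): 12 + 18 + 7 + 4 = 41
σ = (2, 4, 1, 3): 12 + (-6) + 12 + 8 = 26
σ = (2, 4, 3, 1): 12 + (-6) + 23 + 4 = 33
σ = (3, 1, 2, 4): 13 + (-5) + 26 + (-8) = 26
σ = (3, 1, 4, 2): 13 + (-5) + 7 + 15 = 30
σ = (3, 2, 1, 4): 13 + (-5) + 12 + (-8) = 12
σ = (3, 2, 4, 1): 13 + (-5) + 7 + 4 = 19
σ = (3, 4, 1, 2): 13 + (-6) + 12 + 15 = 34
σ = (3, 4, 2, 1): 13 + (-6) + 26 + 4 = 37
σ = (4, 1, 2, 3): 24 + (-5) + 26 + 8 = 53
σ = (4, 1, 3, 2): 24 + (-5) + 23 + 15 = 57
σ = (4, 2, 1, 3): 24 + (-5) + 12 + 8 = 39
σ = (4, 2, 3, 1): 24 + (-5) + 23 + 4 = 46
σ = (4, 3, 1, 2): 24 + 18 + 12 + 15 = 69
σ = (4, 3, 2, 1): 24 + 18 + 26 + 4 = 72
Optimal value attained by: σ = (1, 2, 3, 4).
Answer: det⊕(T) = 4; verdict: SINGULAR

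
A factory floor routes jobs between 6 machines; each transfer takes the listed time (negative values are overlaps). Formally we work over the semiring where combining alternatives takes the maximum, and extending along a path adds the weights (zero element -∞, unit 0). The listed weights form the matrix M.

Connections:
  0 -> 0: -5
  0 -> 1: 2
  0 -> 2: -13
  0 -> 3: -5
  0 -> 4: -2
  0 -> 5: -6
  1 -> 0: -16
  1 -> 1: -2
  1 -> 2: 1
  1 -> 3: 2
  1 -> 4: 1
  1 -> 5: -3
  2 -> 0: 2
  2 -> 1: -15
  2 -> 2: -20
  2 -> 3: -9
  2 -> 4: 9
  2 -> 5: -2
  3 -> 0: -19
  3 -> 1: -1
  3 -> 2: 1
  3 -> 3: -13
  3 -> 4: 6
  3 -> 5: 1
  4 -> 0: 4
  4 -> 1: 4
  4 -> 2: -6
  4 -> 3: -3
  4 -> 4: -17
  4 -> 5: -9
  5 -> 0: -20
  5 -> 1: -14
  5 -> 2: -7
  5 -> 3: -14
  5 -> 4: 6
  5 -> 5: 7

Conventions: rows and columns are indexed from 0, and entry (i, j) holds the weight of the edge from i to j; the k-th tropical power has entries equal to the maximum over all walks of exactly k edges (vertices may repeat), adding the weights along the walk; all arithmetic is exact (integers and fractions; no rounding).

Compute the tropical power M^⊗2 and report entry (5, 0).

M^⊗2:
  [2, 2, 3, 4, 3, 1]
  [5, 5, 3, 0, 10, 4]
  [13, 13, 3, 6, 4, 5]
  [10, 10, 0, 3, 10, 8]
  [-1, 6, 5, 6, 5, 1]
  [10, 10, 0, 3, 13, 14]
Key observation: the optimum is the walk 5->4->0, with weight 6 + 4 = 10.
Optimal value attained by: walk 5->4->0.
Answer: (M^⊗2)[5][0] = 10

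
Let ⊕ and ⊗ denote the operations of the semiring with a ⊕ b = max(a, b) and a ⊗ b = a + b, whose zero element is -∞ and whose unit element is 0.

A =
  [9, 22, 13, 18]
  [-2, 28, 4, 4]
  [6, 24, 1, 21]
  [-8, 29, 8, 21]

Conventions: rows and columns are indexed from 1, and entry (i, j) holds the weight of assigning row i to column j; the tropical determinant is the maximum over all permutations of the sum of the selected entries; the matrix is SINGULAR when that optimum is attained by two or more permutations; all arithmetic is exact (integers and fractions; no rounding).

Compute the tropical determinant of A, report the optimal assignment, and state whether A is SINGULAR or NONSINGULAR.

σ = (1, 2, 3, 4): 9 + 28 + 1 + 21 = 59
σ = (1, 2, 4, 3): 9 + 28 + 21 + 8 = 66
σ = (1, 3, 2, 4): 9 + 4 + 24 + 21 = 58
σ = (1, 3, 4, 2): 9 + 4 + 21 + 29 = 63
σ = (1, 4, 2, 3): 9 + 4 + 24 + 8 = 45
σ = (1, 4, 3, 2): 9 + 4 + 1 + 29 = 43
σ = (2, 1, 3, 4): 22 + (-2) + 1 + 21 = 42
σ = (2, 1, 4, 3): 22 + (-2) + 21 + 8 = 49
σ = (2, 3, 1, 4): 22 + 4 + 6 + 21 = 53
σ = (2, 3, 4, 1): 22 + 4 + 21 + (-8) = 39
σ = (2, 4, 1, 3): 22 + 4 + 6 + 8 = 40
σ = (2, 4, 3, 1): 22 + 4 + 1 + (-8) = 19
σ = (3, 1, 2, 4): 13 + (-2) + 24 + 21 = 56
σ = (3, 1, 4, 2): 13 + (-2) + 21 + 29 = 61
σ = (3, 2, 1, 4): 13 + 28 + 6 + 21 = 68
σ = (3, 2, 4, 1): 13 + 28 + 21 + (-8) = 54
σ = (3, 4, 1, 2): 13 + 4 + 6 + 29 = 52
σ = (3, 4, 2, 1): 13 + 4 + 24 + (-8) = 33
σ = (4, 1, 2, 3): 18 + (-2) + 24 + 8 = 48
σ = (4, 1, 3, 2): 18 + (-2) + 1 + 29 = 46
σ = (4, 2, 1, 3): 18 + 28 + 6 + 8 = 60
σ = (4, 2, 3, 1): 18 + 28 + 1 + (-8) = 39
σ = (4, 3, 1, 2): 18 + 4 + 6 + 29 = 57
σ = (4, 3, 2, 1): 18 + 4 + 24 + (-8) = 38
Optimal value attained by: σ = (3, 2, 1, 4).
Answer: det⊕(A) = 68; verdict: NONSINGULAR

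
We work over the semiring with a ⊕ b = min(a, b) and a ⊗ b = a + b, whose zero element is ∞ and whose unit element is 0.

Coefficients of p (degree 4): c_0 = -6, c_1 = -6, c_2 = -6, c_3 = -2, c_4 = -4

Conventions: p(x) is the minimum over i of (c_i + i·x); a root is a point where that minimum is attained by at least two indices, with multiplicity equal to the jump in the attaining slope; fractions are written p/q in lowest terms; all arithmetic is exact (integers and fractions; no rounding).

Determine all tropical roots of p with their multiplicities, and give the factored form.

hull edge (i=0, c=-6) to (i=2, c=-6): slope 0, span 2
hull edge (i=2, c=-6) to (i=4, c=-4): slope 1, span 2
Factored form: p(x) = -4 ⊗ (x ⊕ (-1)) ⊗ (x ⊕ (-1)) ⊗ (x ⊕ 0) ⊗ (x ⊕ 0)
Answer: roots = -1 (mult 2), 0 (mult 2)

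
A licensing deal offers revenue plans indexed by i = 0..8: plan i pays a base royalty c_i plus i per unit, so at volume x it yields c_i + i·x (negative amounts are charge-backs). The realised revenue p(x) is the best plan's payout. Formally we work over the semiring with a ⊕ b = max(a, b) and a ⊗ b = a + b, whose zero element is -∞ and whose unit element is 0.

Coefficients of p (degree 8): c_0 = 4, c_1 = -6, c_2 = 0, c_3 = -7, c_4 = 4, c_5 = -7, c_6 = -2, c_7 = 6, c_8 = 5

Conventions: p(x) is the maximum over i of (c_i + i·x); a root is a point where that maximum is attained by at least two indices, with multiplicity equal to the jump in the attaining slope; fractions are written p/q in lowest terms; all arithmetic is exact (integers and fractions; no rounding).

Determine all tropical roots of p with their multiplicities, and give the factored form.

hull edge (i=0, c=4) to (i=7, c=6): slope 2/7, span 7
hull edge (i=7, c=6) to (i=8, c=5): slope -1, span 1
Factored form: p(x) = 5 ⊗ (x ⊕ (-2/7)) ⊗ (x ⊕ (-2/7)) ⊗ (x ⊕ (-2/7)) ⊗ (x ⊕ (-2/7)) ⊗ (x ⊕ (-2/7)) ⊗ (x ⊕ (-2/7)) ⊗ (x ⊕ (-2/7)) ⊗ (x ⊕ 1)
Answer: roots = -2/7 (mult 7), 1 (mult 1)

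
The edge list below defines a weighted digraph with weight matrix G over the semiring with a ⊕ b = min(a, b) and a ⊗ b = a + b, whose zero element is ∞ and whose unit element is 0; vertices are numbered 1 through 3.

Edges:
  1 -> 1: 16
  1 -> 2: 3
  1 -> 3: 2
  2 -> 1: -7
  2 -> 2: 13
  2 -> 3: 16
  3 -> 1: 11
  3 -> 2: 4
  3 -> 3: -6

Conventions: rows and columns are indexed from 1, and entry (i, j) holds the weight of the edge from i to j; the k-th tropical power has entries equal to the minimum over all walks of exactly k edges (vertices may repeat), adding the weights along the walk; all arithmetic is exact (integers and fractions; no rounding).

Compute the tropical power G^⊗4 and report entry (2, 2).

G^⊗2:
  [-4, 6, -4]
  [6, -4, -5]
  [-3, -2, -12]
G^⊗3:
  [-1, -1, -10]
  [-11, -1, -11]
  [-9, -8, -18]
G^⊗4:
  [-8, -6, -16]
  [-8, -8, -17]
  [-15, -14, -24]
Key observation: the optimum is the walk 2->1->2->1->2, with weight (-7) + 3 + (-7) + 3 = -8.
Optimal value attained by: walk 2->1->2->1->2.
Answer: (G^⊗4)[2][2] = -8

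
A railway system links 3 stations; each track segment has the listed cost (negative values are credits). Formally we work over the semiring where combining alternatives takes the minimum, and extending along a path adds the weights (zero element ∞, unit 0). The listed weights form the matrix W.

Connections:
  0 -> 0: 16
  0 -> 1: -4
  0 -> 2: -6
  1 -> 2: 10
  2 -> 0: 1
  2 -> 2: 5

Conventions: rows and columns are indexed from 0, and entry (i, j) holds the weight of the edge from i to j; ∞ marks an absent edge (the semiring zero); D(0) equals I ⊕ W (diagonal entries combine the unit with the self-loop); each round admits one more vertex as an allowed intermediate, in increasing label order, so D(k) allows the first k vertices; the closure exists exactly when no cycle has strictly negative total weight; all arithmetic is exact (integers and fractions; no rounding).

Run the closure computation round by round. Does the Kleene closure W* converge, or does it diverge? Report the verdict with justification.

D(0):
  [0, -4, -6]
  [∞, 0, 10]
  [1, ∞, 0]
Detection: at round 1, diagonal entry (2, 2) turns strictly negative.
Key observation: the cycle 2->0->2 has total weight 1 + (-6), which is strictly negative.
Answer: DIVERGES — negative cycle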